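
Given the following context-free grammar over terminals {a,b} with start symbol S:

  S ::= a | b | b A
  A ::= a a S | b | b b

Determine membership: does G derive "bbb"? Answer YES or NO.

CNF form of G:
  S -> T1 A | a | b
  A -> T0 X2 | T1 T1 | b
  T0 -> a
  T1 -> b
  X2 -> T0 S

Fill CYK table bottom-up:
  T[0,0] 'b' = {A,S,T1}  orig:{A,S}
  T[1,1] 'b' = {A,S,T1}  orig:{A,S}
  T[2,2] 'b' = {A,S,T1}  orig:{A,S}
  T[0,1] 'bb' = {A,S}
  T[1,2] 'bb' = {A,S}
  T[0,2] 'bbb' = {S}

S ∈ T[0,2] ⇒ YES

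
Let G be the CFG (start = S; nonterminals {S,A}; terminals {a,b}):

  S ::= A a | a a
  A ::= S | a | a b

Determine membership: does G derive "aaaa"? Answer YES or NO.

CNF form of G:
  S -> A T0 | T0 T0
  A -> A T0 | T0 T0 | T0 T1 | a
  T0 -> a
  T1 -> b

Fill CYK table bottom-up:
  [0..0]={A,T0}  "a"  orig:{A}
  [1..1]={A,T0}  "a"  orig:{A}
  [2..2]={A,T0}  "a"  orig:{A}
  [3..3]={A,T0}  "a"  orig:{A}
  [0..1]={A,S}  "aa"
  [1..2]={A,S}  "aa"
  [2..3]={A,S}  "aa"
  [0..2]={A,S}  "aaa"
  [1..3]={A,S}  "aaa"
  [0..3]={A,S}  "aaaa"

S ∈ T[0,3] ⇒ YES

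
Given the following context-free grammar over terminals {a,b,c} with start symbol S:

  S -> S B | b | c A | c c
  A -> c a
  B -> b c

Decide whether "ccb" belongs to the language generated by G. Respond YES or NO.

Convert to CNF:
  S -> S B | T0 A | T0 T0 | b
  A -> T0 T1
  B -> T2 T0
  T0 -> c
  T1 -> a
  T2 -> b

Fill CYK table bottom-up:
  T[0,0] 'c' = {T0}  orig:{}
  T[1,1] 'c' = {T0}  orig:{}
  T[2,2] 'b' = {S,T2}  orig:{S}
  T[0,1] 'cc' = {S}
  T[1,2] 'cb' = ∅
  T[0,2] 'ccb' = ∅

S ∉ T[0,2] ⇒ NO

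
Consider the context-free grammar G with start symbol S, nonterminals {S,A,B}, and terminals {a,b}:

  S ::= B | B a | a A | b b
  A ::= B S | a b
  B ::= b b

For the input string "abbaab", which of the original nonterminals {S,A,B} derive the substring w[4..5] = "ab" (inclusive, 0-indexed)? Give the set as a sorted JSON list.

CNF form of G:
  S -> B T0 | T0 A | T1 T1
  A -> B S | T0 T1
  B -> T1 T1
  T0 -> a
  T1 -> b

CYK table (by increasing span), restricted to cells inside w[4..5]:
  [4..4]={T0}  "a"  orig:{}
  [5..5]={T1}  "b"  orig:{}
  [4..5]={A}  "ab"

Original NTs in T[4,5] deriving "ab": ["A"]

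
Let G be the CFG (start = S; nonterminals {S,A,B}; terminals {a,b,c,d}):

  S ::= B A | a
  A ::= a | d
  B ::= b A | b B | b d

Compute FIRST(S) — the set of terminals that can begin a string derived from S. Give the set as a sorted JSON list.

Compute FIRST by fixpoint:
pass 1:
  A via A→a: +{a}
  A via A→d: +{d}
  B via B→b A: +{b}
  S via S→B A: +{b}
  S via S→a: +{a}
  FIRST(S)={a,b}  FIRST(A)={a,d}  FIRST(B)={b}
pass 2: (no change)
  FIRST(S)={a,b}  FIRST(A)={a,d}  FIRST(B)={b}

FIRST(S) = ["a", "b"]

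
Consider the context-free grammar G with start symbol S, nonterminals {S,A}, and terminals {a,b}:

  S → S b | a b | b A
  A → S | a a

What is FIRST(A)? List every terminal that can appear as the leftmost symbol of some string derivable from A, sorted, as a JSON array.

FIRST iteration:
[1]
  A via A→a a: +{a}
  S via S→a b: +{a}
  S via S→b A: +{b}
  FIRST[S]={a,b}  FIRST[A]={a}
[2]
  A via A→S: +{b}
  FIRST[S]={a,b}  FIRST[A]={a,b}
[3] done
  FIRST[S]={a,b}  FIRST[A]={a,b}

FIRST(A) = ["a", "b"]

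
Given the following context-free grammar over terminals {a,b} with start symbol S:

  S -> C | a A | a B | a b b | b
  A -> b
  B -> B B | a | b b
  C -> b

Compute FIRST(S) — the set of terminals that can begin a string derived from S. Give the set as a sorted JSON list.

FIRST sets, iterate to fixpoint:
iter 1:
  A via A→b: +{b}
  B via B→a: +{a}
  B via B→b b: +{b}
  C via C→b: +{b}
  S via S→C: +{b}
  S via S→a A: +{a}
  FIRST[S]={a,b}  FIRST[A]={b}  FIRST[B]={a,b}  FIRST[C]={b}
iter 2: (no change)
  FIRST[S]={a,b}  FIRST[A]={b}  FIRST[B]={a,b}  FIRST[C]={b}

FIRST(S) = ["a", "b"]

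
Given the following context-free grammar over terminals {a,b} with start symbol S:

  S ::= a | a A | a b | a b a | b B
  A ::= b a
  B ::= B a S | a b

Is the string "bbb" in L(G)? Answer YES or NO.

Convert to CNF:
  S -> T0 B | T1 A | T1 T0 | T1 X3 | a
  A -> T0 T1
  B -> B X2 | T1 T0
  T0 -> b
  T1 -> a
  X2 -> T1 S
  X3 -> T0 T1

Fill CYK table bottom-up:
  cell(0,0) b: {T0}  orig:{}
  cell(1,1) b: {T0}  orig:{}
  cell(2,2) b: {T0}  orig:{}
  cell(0,1) bb: ∅
  cell(1,2) bb: ∅
  cell(0,2) bbb: ∅

S ∉ T[0,2] ⇒ NO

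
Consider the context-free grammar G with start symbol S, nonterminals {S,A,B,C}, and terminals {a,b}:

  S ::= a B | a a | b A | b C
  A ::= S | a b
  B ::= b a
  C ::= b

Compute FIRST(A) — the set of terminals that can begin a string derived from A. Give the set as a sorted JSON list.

Compute FIRST by fixpoint:
[1]
  A via A→a b: +{a}
  B via B→b a: +{b}
  C via C→b: +{b}
  S via S→a B: +{a}
  S via S→b A: +{b}
  FIRST(S)={a,b}  FIRST(A)={a}  FIRST(B)={b}  FIRST(C)={b}
[2]
  A via A→S: +{b}
  FIRST(S)={a,b}  FIRST(A)={a,b}  FIRST(B)={b}  FIRST(C)={b}
[3] done
  FIRST(S)={a,b}  FIRST(A)={a,b}  FIRST(B)={b}  FIRST(C)={b}

FIRST(A) = ["a", "b"]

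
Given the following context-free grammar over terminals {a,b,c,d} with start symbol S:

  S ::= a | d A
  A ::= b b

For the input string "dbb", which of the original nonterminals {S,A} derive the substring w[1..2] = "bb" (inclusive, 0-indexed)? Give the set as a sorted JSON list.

Convert to CNF:
  S -> T1 A | a
  A -> T0 T0
  T0 -> b
  T1 -> d

CYK fill, restricted to cells inside w[1..2]:
  [1..1]={T0}  "b"  orig:{}
  [2..2]={T0}  "b"  orig:{}
  [1..2]={A}  "bb"

Original NTs in T[1,2] deriving "bb": ["A"]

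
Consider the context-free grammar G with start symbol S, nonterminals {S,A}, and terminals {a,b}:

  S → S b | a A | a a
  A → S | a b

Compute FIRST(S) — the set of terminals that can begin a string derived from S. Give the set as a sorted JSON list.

Compute FIRST by fixpoint:
[1]
  A via A→a b: +{a}
  S via S→a A: +{a}
  S: {a}  A: {a}
[2] (stable)
  S: {a}  A: {a}

FIRST(S) = ["a"]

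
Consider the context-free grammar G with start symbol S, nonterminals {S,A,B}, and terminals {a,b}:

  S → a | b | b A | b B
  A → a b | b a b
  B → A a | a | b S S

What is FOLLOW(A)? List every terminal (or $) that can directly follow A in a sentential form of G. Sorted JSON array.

Compute FIRST by fixpoint:
iter 1:
  A via A→a b: +{a}
  A via A→b a b: +{b}
  B via B→A a: +{a,b}
  S via S→a: +{a}
  S via S→b: +{b}
  S: {a,b}  A: {a,b}  B: {a,b}
iter 2: done
  S: {a,b}  A: {a,b}  B: {a,b}

FOLLOW sets:
seed FOLLOW(S) with $
pass 1:
  B→A a: FOLLOW(A) ⊇ FIRST(a) = {a}; new: +{a}
  B→b S S: FOLLOW(S) ⊇ FIRST(S) = {a,b}; new: +{a,b}
  S→b A: FOLLOW(A) ⊇ FOLLOW(S) ⊇ {$,a,b}; new: +{$,b}
  S→b B: FOLLOW(B) ⊇ FOLLOW(S) ⊇ {$,a,b}; new: +{$,a,b}
  FOLLOW(S)={$,a,b}  FOLLOW(A)={$,a,b}  FOLLOW(B)={$,a,b}
pass 2: — fixpoint
  FOLLOW(S)={$,a,b}  FOLLOW(A)={$,a,b}  FOLLOW(B)={$,a,b}

FOLLOW(A) = ["$", "a", "b"]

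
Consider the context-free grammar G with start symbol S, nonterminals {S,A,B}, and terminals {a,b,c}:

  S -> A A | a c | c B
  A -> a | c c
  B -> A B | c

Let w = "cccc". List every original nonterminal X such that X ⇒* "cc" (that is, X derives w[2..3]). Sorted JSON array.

Convert to CNF:
  S -> A A | T0 B | T1 T0
  A -> T0 T0 | a
  B -> A B | c
  T0 -> c
  T1 -> a

CYK fill — only the sub-triangle for w[2..3]:
  [2..2]={B,T0}  "c"  orig:{B}
  [3..3]={B,T0}  "c"  orig:{B}
  [2..3]={A,S}  "cc"

Original NTs in T[2,3] deriving "cc": ["A", "S"]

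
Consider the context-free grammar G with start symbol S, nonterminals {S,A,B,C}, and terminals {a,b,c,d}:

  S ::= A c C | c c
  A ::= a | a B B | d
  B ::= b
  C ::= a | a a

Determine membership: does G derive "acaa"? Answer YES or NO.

Convert to CNF:
  S -> A X3 | T1 T1
  A -> T0 X2 | a | d
  B -> b
  C -> T0 T0 | a
  T0 -> a
  T1 -> c
  X2 -> B B
  X3 -> T1 C

CYK fill:
  cell(0,0) a: {A,C,T0}  orig:{A,C}
  cell(1,1) c: {T1}  orig:{}
  cell(2,2) a: {A,C,T0}  orig:{A,C}
  cell(3,3) a: {A,C,T0}  orig:{A,C}
  cell(0,1) ac: ∅
  cell(1,2) ca: {X3}  orig:{}
  cell(2,3) aa: {C}
  cell(0,2) aca: {S}
  cell(1,3) caa: {X3}  orig:{}
  cell(0,3) acaa: {S}

S ∈ T[0,3] ⇒ YES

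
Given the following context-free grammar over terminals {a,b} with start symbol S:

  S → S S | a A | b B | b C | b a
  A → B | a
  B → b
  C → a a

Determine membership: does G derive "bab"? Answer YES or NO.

CNF form of G:
  S -> S S | T0 A | T1 B | T1 C | T1 T0
  A -> a | b
  B -> b
  C -> T0 T0
  T0 -> a
  T1 -> b

CYK fill:
  [0..0]={A,B,T1}  "b"  orig:{A,B}
  [1..1]={A,T0}  "a"  orig:{A}
  [2..2]={A,B,T1}  "b"  orig:{A,B}
  [0..1]={S}  "ba"
  [1..2]={S}  "ab"
  [0..2]=∅  "bab"

S ∉ T[0,2] ⇒ NO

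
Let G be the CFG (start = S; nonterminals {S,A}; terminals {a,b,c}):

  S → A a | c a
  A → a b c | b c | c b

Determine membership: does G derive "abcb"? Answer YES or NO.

Convert to CNF:
  S -> A T0 | T2 T0
  A -> T0 X3 | T1 T2 | T2 T1
  T0 -> a
  T1 -> b
  T2 -> c
  X3 -> T1 T2

CYK table (by increasing span):
  [0..0]={T0}  "a"  orig:{}
  [1..1]={T1}  "b"  orig:{}
  [2..2]={T2}  "c"  orig:{}
  [3..3]={T1}  "b"  orig:{}
  [0..1]=∅  "ab"
  [1..2]={A,X3}  "bc"  orig:{A}
  [2..3]={A}  "cb"
  [0..2]={A}  "abc"
  [1..3]=∅  "bcb"
  [0..3]=∅  "abcb"

S ∉ T[0,3] ⇒ NO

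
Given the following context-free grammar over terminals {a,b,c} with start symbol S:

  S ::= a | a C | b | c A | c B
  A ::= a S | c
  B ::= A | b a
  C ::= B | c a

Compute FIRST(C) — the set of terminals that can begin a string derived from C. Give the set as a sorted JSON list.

Compute FIRST by fixpoint:
iter 1:
  A via A→a S: +{a}
  A via A→c: +{c}
  B via B→A: +{a,c}
  B via B→b a: +{b}
  C via C→B: +{a,b,c}
  S via S→a: +{a}
  S via S→b: +{b}
  S via S→c A: +{c}
  FIRST[S]={a,b,c}  FIRST[A]={a,c}  FIRST[B]={a,b,c}  FIRST[C]={a,b,c}
iter 2: (no change)
  FIRST[S]={a,b,c}  FIRST[A]={a,c}  FIRST[B]={a,b,c}  FIRST[C]={a,b,c}

FIRST(C) = ["a", "b", "c"]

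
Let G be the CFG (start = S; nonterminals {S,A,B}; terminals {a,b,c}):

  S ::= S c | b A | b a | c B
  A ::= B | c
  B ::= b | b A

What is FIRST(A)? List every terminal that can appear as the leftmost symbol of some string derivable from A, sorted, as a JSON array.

Compute FIRST by fixpoint:
iter 1:
  A via A→c: +{c}
  B via B→b: +{b}
  S via S→b A: +{b}
  S via S→c B: +{c}
  FIRST(S)={b,c}  FIRST(A)={c}  FIRST(B)={b}
iter 2:
  A via A→B: +{b}
  FIRST(S)={b,c}  FIRST(A)={b,c}  FIRST(B)={b}
iter 3: — fixpoint
  FIRST(S)={b,c}  FIRST(A)={b,c}  FIRST(B)={b}

FIRST(A) = ["b", "c"]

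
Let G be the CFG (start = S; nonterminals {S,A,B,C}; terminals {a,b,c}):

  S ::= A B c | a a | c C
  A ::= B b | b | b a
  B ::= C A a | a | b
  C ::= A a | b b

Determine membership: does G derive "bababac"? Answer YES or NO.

Convert to CNF:
  S -> A X4 | T1 T1 | T2 C
  A -> B T0 | T0 T1 | b
  B -> C X3 | a | b
  C -> A T1 | T0 T0
  T0 -> b
  T1 -> a
  T2 -> c
  X3 -> A T1
  X4 -> B T2

Fill CYK table bottom-up:
  [0..0]={A,B,T0}  "b"  orig:{A,B}
  [1..1]={B,T1}  "a"  orig:{B}
  [2..2]={A,B,T0}  "b"  orig:{A,B}
  [3..3]={B,T1}  "a"  orig:{B}
  [4..4]={A,B,T0}  "b"  orig:{A,B}
  [5..5]={B,T1}  "a"  orig:{B}
  [6..6]={T2}  "c"  orig:{}
  [0..1]={A,C,X3}  "ba"  orig:{A,C}
  [1..2]={A}  "ab"
  [2..3]={A,C,X3}  "ba"  orig:{A,C}
  [3..4]={A}  "ab"
  [4..5]={A,C,X3}  "ba"  orig:{A,C}
  [5..6]={X4}  "ac"  orig:{}
  [0..2]=∅  "bab"
  [1..3]={C,X3}  "aba"  orig:{C}
  [2..4]=∅  "bab"
  [3..5]={C,X3}  "aba"  orig:{C}
  [4..6]={S}  "bac"
  [0..3]={B}  "baba"
  [1..4]=∅  "abab"
  [2..5]={B}  "baba"
  [3..6]={S}  "abac"
  [0..4]={A}  "babab"
  [1..5]={B}  "ababa"
  [2..6]={X4}  "babac"  orig:{}
  [0..5]={C,X3}  "bababa"  orig:{C}
  [1..6]={X4}  "ababac"  orig:{}
  [0..6]={S}  "bababac"

S ∈ T[0,6] ⇒ YES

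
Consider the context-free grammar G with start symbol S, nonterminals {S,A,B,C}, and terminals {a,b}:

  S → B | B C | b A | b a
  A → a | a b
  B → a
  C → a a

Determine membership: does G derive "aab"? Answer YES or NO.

CNF form of G:
  S -> B C | T1 A | T1 T0 | a
  A -> T0 T1 | a
  B -> a
  C -> T0 T0
  T0 -> a
  T1 -> b

CYK table (by increasing span):
  T[0,0] 'a' = {A,B,S,T0}  orig:{A,B,S}
  T[1,1] 'a' = {A,B,S,T0}  orig:{A,B,S}
  T[2,2] 'b' = {T1}  orig:{}
  T[0,1] 'aa' = {C}
  T[1,2] 'ab' = {A}
  T[0,2] 'aab' = ∅

S ∉ T[0,2] ⇒ NO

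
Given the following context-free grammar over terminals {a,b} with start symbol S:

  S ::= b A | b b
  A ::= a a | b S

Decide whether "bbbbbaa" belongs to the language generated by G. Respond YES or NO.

Convert to CNF:
  S -> T1 A | T1 T1
  A -> T0 T0 | T1 S
  T0 -> a
  T1 -> b

CYK table (by increasing span):
  cell(0,0) b: {T1}  orig:{}
  cell(1,1) b: {T1}  orig:{}
  cell(2,2) b: {T1}  orig:{}
  cell(3,3) b: {T1}  orig:{}
  cell(4,4) b: {T1}  orig:{}
  cell(5,5) a: {T0}  orig:{}
  cell(6,6) a: {T0}  orig:{}
  cell(0,1) bb: {S}
  cell(1,2) bb: {S}
  cell(2,3) bb: {S}
  cell(3,4) bb: {S}
  cell(4,5) ba: ∅
  cell(5,6) aa: {A}
  cell(0,2) bbb: {A}
  cell(1,3) bbb: {A}
  cell(2,4) bbb: {A}
  cell(3,5) bba: ∅
  cell(4,6) baa: {S}
  cell(0,3) bbbb: {S}
  cell(1,4) bbbb: {S}
  cell(2,5) bbba: ∅
  cell(3,6) bbaa: {A}
  cell(0,4) bbbbb: {A}
  cell(1,5) bbbba: ∅
  cell(2,6) bbbaa: {S}
  cell(0,5) bbbbba: ∅
  cell(1,6) bbbbaa: {A}
  cell(0,6) bbbbbaa: {S}

S ∈ T[0,6] ⇒ YES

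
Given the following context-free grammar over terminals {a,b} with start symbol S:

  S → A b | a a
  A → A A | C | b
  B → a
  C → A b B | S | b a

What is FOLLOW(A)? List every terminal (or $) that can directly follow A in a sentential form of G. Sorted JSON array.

FIRST iteration:
pass 1:
  A via A→b: +{b}
  B via B→a: +{a}
  C via C→A b B: +{b}
  S via S→A b: +{b}
  S via S→a a: +{a}
  FIRST[S]={a,b}  FIRST[A]={b}  FIRST[B]={a}  FIRST[C]={b}
pass 2:
  C via C→S: +{a}
  FIRST[S]={a,b}  FIRST[A]={b}  FIRST[B]={a}  FIRST[C]={a,b}
pass 3:
  A via A→C: +{a}
  FIRST[S]={a,b}  FIRST[A]={a,b}  FIRST[B]={a}  FIRST[C]={a,b}
pass 4: — fixpoint
  FIRST[S]={a,b}  FIRST[A]={a,b}  FIRST[B]={a}  FIRST[C]={a,b}

FOLLOW iteration:
FOLLOW(S) := {$}
pass 1:
  A→A A: FOLLOW(A) ⊇ FIRST(A) = {a,b}; new: +{a,b}
  A→C: FOLLOW(C) ⊇ FOLLOW(A) ⊇ {a,b}; new: +{a,b}
  C→A b B: FOLLOW(B) ⊇ FOLLOW(C) ⊇ {a,b}; new: +{a,b}
  C→S: FOLLOW(S) ⊇ FOLLOW(C) ⊇ {a,b}; new: +{a,b}
  S: {$,a,b}  A: {a,b}  B: {a,b}  C: {a,b}
pass 2: (no change)
  S: {$,a,b}  A: {a,b}  B: {a,b}  C: {a,b}

FOLLOW(A) = ["a", "b"]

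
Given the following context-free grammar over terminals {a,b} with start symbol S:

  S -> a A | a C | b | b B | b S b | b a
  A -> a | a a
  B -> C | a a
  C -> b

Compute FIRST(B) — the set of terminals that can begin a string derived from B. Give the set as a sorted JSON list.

FIRST sets, iterate to fixpoint:
pass 1:
  A via A→a: +{a}
  B via B→a a: +{a}
  C via C→b: +{b}
  S via S→a A: +{a}
  S via S→b: +{b}
  FIRST[S]={a,b}  FIRST[A]={a}  FIRST[B]={a}  FIRST[C]={b}
pass 2:
  B via B→C: +{b}
  FIRST[S]={a,b}  FIRST[A]={a}  FIRST[B]={a,b}  FIRST[C]={b}
pass 3: done
  FIRST[S]={a,b}  FIRST[A]={a}  FIRST[B]={a,b}  FIRST[C]={b}

FIRST(B) = ["a", "b"]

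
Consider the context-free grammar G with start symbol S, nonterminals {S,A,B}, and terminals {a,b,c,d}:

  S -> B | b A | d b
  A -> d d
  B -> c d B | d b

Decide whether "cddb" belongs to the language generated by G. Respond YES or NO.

CNF form of G:
  S -> T0 T2 | T1 X4 | T2 A
  A -> T0 T0
  B -> T0 T2 | T1 X3
  T0 -> d
  T1 -> c
  T2 -> b
  X3 -> T0 B
  X4 -> T0 B

CYK table (by increasing span):
  [0..0]={T1}  "c"  orig:{}
  [1..1]={T0}  "d"  orig:{}
  [2..2]={T0}  "d"  orig:{}
  [3..3]={T2}  "b"  orig:{}
  [0..1]=∅  "cd"
  [1..2]={A}  "dd"
  [2..3]={B,S}  "db"
  [0..2]=∅  "cdd"
  [1..3]={X3,X4}  "ddb"  orig:{}
  [0..3]={B,S}  "cddb"

S ∈ T[0,3] ⇒ YES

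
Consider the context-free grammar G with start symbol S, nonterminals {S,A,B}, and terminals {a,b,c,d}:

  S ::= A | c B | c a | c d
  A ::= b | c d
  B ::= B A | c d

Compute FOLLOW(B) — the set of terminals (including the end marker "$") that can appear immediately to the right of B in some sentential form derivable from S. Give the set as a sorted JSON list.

FIRST iteration:
round 1:
  A via A→b: +{b}
  A via A→c d: +{c}
  B via B→c d: +{c}
  S via S→A: +{b,c}
  S: {b,c}  A: {b,c}  B: {c}
round 2: — fixpoint
  S: {b,c}  A: {b,c}  B: {c}

FOLLOW sets:
initialize: $ ∈ FOLLOW(S)
[1]
  B→B A: FOLLOW(B) ⊇ FIRST(A) = {b,c}; new: +{b,c}
  B→B A: FOLLOW(A) ⊇ FOLLOW(B) ⊇ {b,c}; new: +{b,c}
  S→A: FOLLOW(A) ⊇ FOLLOW(S) ⊇ {$}; new: +{$}
  S→c B: FOLLOW(B) ⊇ FOLLOW(S) ⊇ {$}; new: +{$}
  S: {$}  A: {$,b,c}  B: {$,b,c}
[2] (no change)
  S: {$}  A: {$,b,c}  B: {$,b,c}

FOLLOW(B) = ["$", "b", "c"]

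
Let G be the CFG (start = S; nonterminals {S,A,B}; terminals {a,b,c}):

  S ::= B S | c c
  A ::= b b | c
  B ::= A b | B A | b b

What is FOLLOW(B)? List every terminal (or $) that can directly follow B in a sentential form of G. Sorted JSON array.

FIRST sets, iterate to fixpoint:
round 1:
  A via A→b b: +{b}
  A via A→c: +{c}
  B via B→A b: +{b,c}
  S via S→B S: +{b,c}
  FIRST[S]={b,c}  FIRST[A]={b,c}  FIRST[B]={b,c}
round 2: done
  FIRST[S]={b,c}  FIRST[A]={b,c}  FIRST[B]={b,c}

Compute FOLLOW by fixpoint:
initialize: $ ∈ FOLLOW(S)
iter 1:
  B→A b: FOLLOW(A) ⊇ FIRST(b) = {b}; new: +{b}
  B→B A: FOLLOW(B) ⊇ FIRST(A) = {b,c}; new: +{b,c}
  B→B A: FOLLOW(A) ⊇ FOLLOW(B) ⊇ {b,c}; new: +{c}
  FOLLOW(S)={$}  FOLLOW(A)={b,c}  FOLLOW(B)={b,c}
iter 2: (stable)
  FOLLOW(S)={$}  FOLLOW(A)={b,c}  FOLLOW(B)={b,c}

FOLLOW(B) = ["b", "c"]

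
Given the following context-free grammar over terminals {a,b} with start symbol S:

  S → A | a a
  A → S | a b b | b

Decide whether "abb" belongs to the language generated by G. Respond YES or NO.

CNF form of G:
  S -> T0 T0 | T0 X3 | b
  A -> T0 T0 | T0 X2 | b
  T0 -> a
  T1 -> b
  X2 -> T1 T1
  X3 -> T1 T1

Fill CYK table bottom-up:
  [0..0]={T0}  "a"  orig:{}
  [1..1]={A,S,T1}  "b"  orig:{A,S}
  [2..2]={A,S,T1}  "b"  orig:{A,S}
  [0..1]=∅  "ab"
  [1..2]={X2,X3}  "bb"  orig:{}
  [0..2]={A,S}  "abb"

S ∈ T[0,2] ⇒ YES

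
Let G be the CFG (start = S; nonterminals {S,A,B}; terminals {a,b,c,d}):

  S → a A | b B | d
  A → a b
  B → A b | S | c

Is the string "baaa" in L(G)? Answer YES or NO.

CNF form of G:
  S -> T0 A | T1 B | d
  A -> T0 T1
  B -> A T1 | T0 A | T1 B | c | d
  T0 -> a
  T1 -> b

CYK fill:
  T[0,0] 'b' = {T1}  orig:{}
  T[1,1] 'a' = {T0}  orig:{}
  T[2,2] 'a' = {T0}  orig:{}
  T[3,3] 'a' = {T0}  orig:{}
  T[0,1] 'ba' = ∅
  T[1,2] 'aa' = ∅
  T[2,3] 'aa' = ∅
  T[0,2] 'baa' = ∅
  T[1,3] 'aaa' = ∅
  T[0,3] 'baaa' = ∅

S ∉ T[0,3] ⇒ NO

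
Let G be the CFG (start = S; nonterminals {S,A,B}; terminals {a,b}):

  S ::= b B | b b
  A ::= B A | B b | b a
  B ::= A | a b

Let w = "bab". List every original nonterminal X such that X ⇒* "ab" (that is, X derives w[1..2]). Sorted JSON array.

Convert to CNF:
  S -> T0 B | T0 T0
  A -> B A | B T0 | T0 T1
  B -> B A | B T0 | T0 T1 | T1 T0
  T0 -> b
  T1 -> a

Fill CYK table bottom-up — only the sub-triangle for w[1..2]:
  T[1,1] 'a' = {T1}  orig:{}
  T[2,2] 'b' = {T0}  orig:{}
  T[1,2] 'ab' = {B}

Original NTs in T[1,2] deriving "ab": ["B"]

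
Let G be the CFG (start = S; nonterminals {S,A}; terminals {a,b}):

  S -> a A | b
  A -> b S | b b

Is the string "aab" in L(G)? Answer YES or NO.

CNF form of G:
  S -> T1 A | b
  A -> T0 S | T0 T0
  T0 -> b
  T1 -> a

CYK fill:
  [0..0]={T1}  "a"  orig:{}
  [1..1]={T1}  "a"  orig:{}
  [2..2]={S,T0}  "b"  orig:{S}
  [0..1]=∅  "aa"
  [1..2]=∅  "ab"
  [0..2]=∅  "aab"

S ∉ T[0,2] ⇒ NO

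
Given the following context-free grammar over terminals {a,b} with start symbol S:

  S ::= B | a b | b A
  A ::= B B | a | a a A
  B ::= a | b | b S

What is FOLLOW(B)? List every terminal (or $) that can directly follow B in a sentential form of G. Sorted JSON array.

FIRST iteration:
pass 1:
  A via A→a: +{a}
  B via B→a: +{a}
  B via B→b: +{b}
  S via S→B: +{a,b}
  FIRST(S)={a,b}  FIRST(A)={a}  FIRST(B)={a,b}
pass 2:
  A via A→B B: +{b}
  FIRST(S)={a,b}  FIRST(A)={a,b}  FIRST(B)={a,b}
pass 3: (no change)
  FIRST(S)={a,b}  FIRST(A)={a,b}  FIRST(B)={a,b}

Compute FOLLOW by fixpoint:
seed FOLLOW(S) with $
round 1:
  A→B B: FOLLOW(B) ⊇ FIRST(B) = {a,b}; new: +{a,b}
  B→b S: FOLLOW(S) ⊇ FOLLOW(B) ⊇ {a,b}; new: +{a,b}
  S→B: FOLLOW(B) ⊇ FOLLOW(S) ⊇ {$,a,b}; new: +{$}
  S→b A: FOLLOW(A) ⊇ FOLLOW(S) ⊇ {$,a,b}; new: +{$,a,b}
  FOLLOW[S]={$,a,b}  FOLLOW[A]={$,a,b}  FOLLOW[B]={$,a,b}
round 2: — fixpoint
  FOLLOW[S]={$,a,b}  FOLLOW[A]={$,a,b}  FOLLOW[B]={$,a,b}

FOLLOW(B) = ["$", "a", "b"]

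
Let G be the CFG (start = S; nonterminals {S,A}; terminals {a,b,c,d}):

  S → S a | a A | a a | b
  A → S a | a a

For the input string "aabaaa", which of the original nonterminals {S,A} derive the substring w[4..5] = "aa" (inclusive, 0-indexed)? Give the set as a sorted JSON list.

CNF form of G:
  S -> S T0 | T0 A | T0 T0 | b
  A -> S T0 | T0 T0
  T0 -> a

CYK table (by increasing span) — only the sub-triangle for w[4..5]:
  T[4,4] 'a' = {T0}  orig:{}
  T[5,5] 'a' = {T0}  orig:{}
  T[4,5] 'aa' = {A,S}

Original NTs in T[4,5] deriving "aa": ["A", "S"]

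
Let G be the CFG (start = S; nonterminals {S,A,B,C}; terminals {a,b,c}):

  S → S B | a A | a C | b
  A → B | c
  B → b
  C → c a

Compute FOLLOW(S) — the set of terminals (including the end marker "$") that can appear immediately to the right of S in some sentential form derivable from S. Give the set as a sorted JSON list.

FIRST iteration:
pass 1:
  A via A→c: +{c}
  B via B→b: +{b}
  C via C→c a: +{c}
  S via S→a A: +{a}
  S via S→b: +{b}
  FIRST(S)={a,b}  FIRST(A)={c}  FIRST(B)={b}  FIRST(C)={c}
pass 2:
  A via A→B: +{b}
  FIRST(S)={a,b}  FIRST(A)={b,c}  FIRST(B)={b}  FIRST(C)={c}
pass 3: (stable)
  FIRST(S)={a,b}  FIRST(A)={b,c}  FIRST(B)={b}  FIRST(C)={c}

FOLLOW iteration:
initialize: $ ∈ FOLLOW(S)
round 1:
  S→S B: FOLLOW(S) ⊇ FIRST(B) = {b}; new: +{b}
  S→S B: FOLLOW(B) ⊇ FOLLOW(S) ⊇ {$,b}; new: +{$,b}
  S→a A: FOLLOW(A) ⊇ FOLLOW(S) ⊇ {$,b}; new: +{$,b}
  S→a C: FOLLOW(C) ⊇ FOLLOW(S) ⊇ {$,b}; new: +{$,b}
  S: {$,b}  A: {$,b}  B: {$,b}  C: {$,b}
round 2: (no change)
  S: {$,b}  A: {$,b}  B: {$,b}  C: {$,b}

FOLLOW(S) = ["$", "b"]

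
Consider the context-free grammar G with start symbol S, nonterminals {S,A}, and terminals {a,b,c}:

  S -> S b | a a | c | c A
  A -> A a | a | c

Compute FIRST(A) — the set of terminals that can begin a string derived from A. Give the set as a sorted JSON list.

FIRST iteration:
iter 1:
  A via A→a: +{a}
  A via A→c: +{c}
  S via S→a a: +{a}
  S via S→c: +{c}
  FIRST[S]={a,c}  FIRST[A]={a,c}
iter 2: — fixpoint
  FIRST[S]={a,c}  FIRST[A]={a,c}

FIRST(A) = ["a", "c"]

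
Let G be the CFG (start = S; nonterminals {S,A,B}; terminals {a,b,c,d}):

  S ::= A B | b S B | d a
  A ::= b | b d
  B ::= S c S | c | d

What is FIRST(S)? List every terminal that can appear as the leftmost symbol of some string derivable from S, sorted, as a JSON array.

Compute FIRST by fixpoint:
pass 1:
  A via A→b: +{b}
  B via B→c: +{c}
  B via B→d: +{d}
  S via S→A B: +{b}
  S via S→d a: +{d}
  FIRST(S)={b,d}  FIRST(A)={b}  FIRST(B)={c,d}
pass 2:
  B via B→S c S: +{b}
  FIRST(S)={b,d}  FIRST(A)={b}  FIRST(B)={b,c,d}
pass 3: (stable)
  FIRST(S)={b,d}  FIRST(A)={b}  FIRST(B)={b,c,d}

FIRST(S) = ["b", "d"]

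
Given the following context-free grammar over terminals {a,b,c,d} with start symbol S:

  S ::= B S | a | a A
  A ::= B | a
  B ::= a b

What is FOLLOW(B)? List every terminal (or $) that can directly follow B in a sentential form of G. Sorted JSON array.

FIRST iteration:
round 1:
  A via A→a: +{a}
  B via B→a b: +{a}
  S via S→B S: +{a}
  FIRST(S)={a}  FIRST(A)={a}  FIRST(B)={a}
round 2: done
  FIRST(S)={a}  FIRST(A)={a}  FIRST(B)={a}

FOLLOW sets:
FOLLOW(S) := {$}
pass 1:
  S→B S: FOLLOW(B) ⊇ FIRST(S) = {a}; new: +{a}
  S→a A: FOLLOW(A) ⊇ FOLLOW(S) ⊇ {$}; new: +{$}
  FOLLOW[S]={$}  FOLLOW[A]={$}  FOLLOW[B]={a}
pass 2:
  A→B: FOLLOW(B) ⊇ FOLLOW(A) ⊇ {$}; new: +{$}
  FOLLOW[S]={$}  FOLLOW[A]={$}  FOLLOW[B]={$,a}
pass 3: (stable)
  FOLLOW[S]={$}  FOLLOW[A]={$}  FOLLOW[B]={$,a}

FOLLOW(B) = ["$", "a"]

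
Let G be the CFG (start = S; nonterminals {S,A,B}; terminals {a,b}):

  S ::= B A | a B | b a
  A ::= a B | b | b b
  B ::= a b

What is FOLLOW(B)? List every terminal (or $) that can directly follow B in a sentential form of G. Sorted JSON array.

FIRST iteration:
pass 1:
  A via A→a B: +{a}
  A via A→b: +{b}
  B via B→a b: +{a}
  S via S→B A: +{a}
  S via S→b a: +{b}
  S: {a,b}  A: {a,b}  B: {a}
pass 2: (no change)
  S: {a,b}  A: {a,b}  B: {a}

FOLLOW sets:
FOLLOW(S) := {$}
round 1:
  S→B A: FOLLOW(B) ⊇ FIRST(A) = {a,b}; new: +{a,b}
  S→B A: FOLLOW(A) ⊇ FOLLOW(S) ⊇ {$}; new: +{$}
  S→a B: FOLLOW(B) ⊇ FOLLOW(S) ⊇ {$}; new: +{$}
  FOLLOW[S]={$}  FOLLOW[A]={$}  FOLLOW[B]={$,a,b}
round 2: done
  FOLLOW[S]={$}  FOLLOW[A]={$}  FOLLOW[B]={$,a,b}

FOLLOW(B) = ["$", "a", "b"]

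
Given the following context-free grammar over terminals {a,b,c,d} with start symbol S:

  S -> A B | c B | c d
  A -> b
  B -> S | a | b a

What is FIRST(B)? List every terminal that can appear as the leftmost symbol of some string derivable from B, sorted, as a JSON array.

FIRST iteration:
pass 1:
  A via A→b: +{b}
  B via B→a: +{a}
  B via B→b a: +{b}
  S via S→A B: +{b}
  S via S→c B: +{c}
  S: {b,c}  A: {b}  B: {a,b}
pass 2:
  B via B→S: +{c}
  S: {b,c}  A: {b}  B: {a,b,c}
pass 3: — fixpoint
  S: {b,c}  A: {b}  B: {a,b,c}

FIRST(B) = ["a", "b", "c"]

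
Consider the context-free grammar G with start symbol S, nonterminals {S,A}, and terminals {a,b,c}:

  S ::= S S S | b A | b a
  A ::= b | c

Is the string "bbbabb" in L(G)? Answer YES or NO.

CNF form of G:
  S -> S X2 | T0 A | T0 T1
  A -> b | c
  T0 -> b
  T1 -> a
  X2 -> S S

CYK table (by increasing span):
  [0..0]={A,T0}  "b"  orig:{A}
  [1..1]={A,T0}  "b"  orig:{A}
  [2..2]={A,T0}  "b"  orig:{A}
  [3..3]={T1}  "a"  orig:{}
  [4..4]={A,T0}  "b"  orig:{A}
  [5..5]={A,T0}  "b"  orig:{A}
  [0..1]={S}  "bb"
  [1..2]={S}  "bb"
  [2..3]={S}  "ba"
  [3..4]=∅  "ab"
  [4..5]={S}  "bb"
  [0..2]=∅  "bbb"
  [1..3]=∅  "bba"
  [2..4]=∅  "bab"
  [3..5]=∅  "abb"
  [0..3]={X2}  "bbba"  orig:{}
  [1..4]=∅  "bbab"
  [2..5]={X2}  "babb"  orig:{}
  [0..4]=∅  "bbbab"
  [1..5]=∅  "bbabb"
  [0..5]={S}  "bbbabb"

S ∈ T[0,5] ⇒ YES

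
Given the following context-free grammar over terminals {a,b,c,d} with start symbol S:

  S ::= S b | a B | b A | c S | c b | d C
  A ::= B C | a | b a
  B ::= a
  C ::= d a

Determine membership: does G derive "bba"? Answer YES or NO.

Convert to CNF:
  S -> S T0 | T0 A | T1 B | T2 C | T3 S | T3 T0
  A -> B C | T0 T1 | a
  B -> a
  C -> T2 T1
  T0 -> b
  T1 -> a
  T2 -> d
  T3 -> c

Fill CYK table bottom-up:
  [0..0]={T0}  "b"  orig:{}
  [1..1]={T0}  "b"  orig:{}
  [2..2]={A,B,T1}  "a"  orig:{A,B}
  [0..1]=∅  "bb"
  [1..2]={A,S}  "ba"
  [0..2]={S}  "bba"

S ∈ T[0,2] ⇒ YES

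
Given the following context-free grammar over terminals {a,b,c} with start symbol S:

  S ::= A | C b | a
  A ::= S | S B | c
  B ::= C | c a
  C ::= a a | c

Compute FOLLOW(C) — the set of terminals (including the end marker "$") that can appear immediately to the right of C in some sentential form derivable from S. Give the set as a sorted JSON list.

Compute FIRST by fixpoint:
[1]
  A via A→c: +{c}
  B via B→c a: +{c}
  C via C→a a: +{a}
  C via C→c: +{c}
  S via S→A: +{c}
  S via S→C b: +{a}
  FIRST(S)={a,c}  FIRST(A)={c}  FIRST(B)={c}  FIRST(C)={a,c}
[2]
  A via A→S: +{a}
  B via B→C: +{a}
  FIRST(S)={a,c}  FIRST(A)={a,c}  FIRST(B)={a,c}  FIRST(C)={a,c}
[3] — fixpoint
  FIRST(S)={a,c}  FIRST(A)={a,c}  FIRST(B)={a,c}  FIRST(C)={a,c}

FOLLOW iteration:
initialize: $ ∈ FOLLOW(S)
round 1:
  A→S B: FOLLOW(S) ⊇ FIRST(B) = {a,c}; new: +{a,c}
  S→A: FOLLOW(A) ⊇ FOLLOW(S) ⊇ {$,a,c}; new: +{$,a,c}
  S→C b: FOLLOW(C) ⊇ FIRST(b) = {b}; new: +{b}
  FOLLOW[S]={$,a,c}  FOLLOW[A]={$,a,c}  FOLLOW[B]={}  FOLLOW[C]={b}
round 2:
  A→S B: FOLLOW(B) ⊇ FOLLOW(A) ⊇ {$,a,c}; new: +{$,a,c}
  B→C: FOLLOW(C) ⊇ FOLLOW(B) ⊇ {$,a,c}; new: +{$,a,c}
  FOLLOW[S]={$,a,c}  FOLLOW[A]={$,a,c}  FOLLOW[B]={$,a,c}  FOLLOW[C]={$,a,b,c}
round 3: (stable)
  FOLLOW[S]={$,a,c}  FOLLOW[A]={$,a,c}  FOLLOW[B]={$,a,c}  FOLLOW[C]={$,a,b,c}

FOLLOW(C) = ["$", "a", "b", "c"]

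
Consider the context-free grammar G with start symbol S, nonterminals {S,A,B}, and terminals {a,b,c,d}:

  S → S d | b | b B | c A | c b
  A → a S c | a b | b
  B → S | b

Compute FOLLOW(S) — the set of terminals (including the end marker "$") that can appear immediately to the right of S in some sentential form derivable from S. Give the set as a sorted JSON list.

Compute FIRST by fixpoint:
[1]
  A via A→a S c: +{a}
  A via A→b: +{b}
  B via B→b: +{b}
  S via S→b: +{b}
  S via S→c A: +{c}
  FIRST(S)={b,c}  FIRST(A)={a,b}  FIRST(B)={b}
[2]
  B via B→S: +{c}
  FIRST(S)={b,c}  FIRST(A)={a,b}  FIRST(B)={b,c}
[3] — fixpoint
  FIRST(S)={b,c}  FIRST(A)={a,b}  FIRST(B)={b,c}

Compute FOLLOW by fixpoint:
seed FOLLOW(S) with $
[1]
  A→a S c: FOLLOW(S) ⊇ FIRST(c) = {c}; new: +{c}
  S→S d: FOLLOW(S) ⊇ FIRST(d) = {d}; new: +{d}
  S→b B: FOLLOW(B) ⊇ FOLLOW(S) ⊇ {$,c,d}; new: +{$,c,d}
  S→c A: FOLLOW(A) ⊇ FOLLOW(S) ⊇ {$,c,d}; new: +{$,c,d}
  FOLLOW(S)={$,c,d}  FOLLOW(A)={$,c,d}  FOLLOW(B)={$,c,d}
[2] done
  FOLLOW(S)={$,c,d}  FOLLOW(A)={$,c,d}  FOLLOW(B)={$,c,d}

FOLLOW(S) = ["$", "c", "d"]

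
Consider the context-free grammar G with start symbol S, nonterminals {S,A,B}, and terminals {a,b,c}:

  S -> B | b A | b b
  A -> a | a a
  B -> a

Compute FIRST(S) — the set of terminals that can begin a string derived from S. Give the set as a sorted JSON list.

FIRST iteration:
pass 1:
  A via A→a: +{a}
  B via B→a: +{a}
  S via S→B: +{a}
  S via S→b A: +{b}
  S: {a,b}  A: {a}  B: {a}
pass 2: done
  S: {a,b}  A: {a}  B: {a}

FIRST(S) = ["a", "b"]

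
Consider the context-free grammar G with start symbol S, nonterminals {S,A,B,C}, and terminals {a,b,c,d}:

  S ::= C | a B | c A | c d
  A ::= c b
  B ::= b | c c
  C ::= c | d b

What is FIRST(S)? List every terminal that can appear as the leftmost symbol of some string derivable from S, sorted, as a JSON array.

FIRST iteration:
iter 1:
  A via A→c b: +{c}
  B via B→b: +{b}
  B via B→c c: +{c}
  C via C→c: +{c}
  C via C→d b: +{d}
  S via S→C: +{c,d}
  S via S→a B: +{a}
  FIRST(S)={a,c,d}  FIRST(A)={c}  FIRST(B)={b,c}  FIRST(C)={c,d}
iter 2: (stable)
  FIRST(S)={a,c,d}  FIRST(A)={c}  FIRST(B)={b,c}  FIRST(C)={c,d}

FIRST(S) = ["a", "c", "d"]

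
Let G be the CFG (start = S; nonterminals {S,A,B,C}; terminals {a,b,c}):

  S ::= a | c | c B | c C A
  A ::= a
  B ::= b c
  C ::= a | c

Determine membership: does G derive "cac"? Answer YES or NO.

CNF form of G:
  S -> T1 B | T1 X2 | a | c
  A -> a
  B -> T0 T1
  C -> a | c
  T0 -> b
  T1 -> c
  X2 -> C A

CYK table (by increasing span):
  T[0,0] 'c' = {C,S,T1}  orig:{C,S}
  T[1,1] 'a' = {A,C,S}
  T[2,2] 'c' = {C,S,T1}  orig:{C,S}
  T[0,1] 'ca' = {X2}  orig:{}
  T[1,2] 'ac' = ∅
  T[0,2] 'cac' = ∅

S ∉ T[0,2] ⇒ NO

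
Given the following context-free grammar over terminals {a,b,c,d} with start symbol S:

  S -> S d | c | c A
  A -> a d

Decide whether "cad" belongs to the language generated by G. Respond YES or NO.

Convert to CNF:
  S -> S T1 | T2 A | c
  A -> T0 T1
  T0 -> a
  T1 -> d
  T2 -> c

CYK fill:
  T[0,0] 'c' = {S,T2}  orig:{S}
  T[1,1] 'a' = {T0}  orig:{}
  T[2,2] 'd' = {T1}  orig:{}
  T[0,1] 'ca' = ∅
  T[1,2] 'ad' = {A}
  T[0,2] 'cad' = {S}

S ∈ T[0,2] ⇒ YES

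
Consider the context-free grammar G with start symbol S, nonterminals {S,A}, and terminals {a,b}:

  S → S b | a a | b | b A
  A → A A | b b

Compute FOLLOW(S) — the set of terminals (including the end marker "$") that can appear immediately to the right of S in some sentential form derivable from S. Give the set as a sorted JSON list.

FIRST iteration:
iter 1:
  A via A→b b: +{b}
  S via S→a a: +{a}
  S via S→b: +{b}
  FIRST(S)={a,b}  FIRST(A)={b}
iter 2: done
  FIRST(S)={a,b}  FIRST(A)={b}

FOLLOW iteration:
seed FOLLOW(S) with $
pass 1:
  A→A A: FOLLOW(A) ⊇ FIRST(A) = {b}; new: +{b}
  S→S b: FOLLOW(S) ⊇ FIRST(b) = {b}; new: +{b}
  S→b A: FOLLOW(A) ⊇ FOLLOW(S) ⊇ {$,b}; new: +{$}
  S: {$,b}  A: {$,b}
pass 2: (no change)
  S: {$,b}  A: {$,b}

FOLLOW(S) = ["$", "b"]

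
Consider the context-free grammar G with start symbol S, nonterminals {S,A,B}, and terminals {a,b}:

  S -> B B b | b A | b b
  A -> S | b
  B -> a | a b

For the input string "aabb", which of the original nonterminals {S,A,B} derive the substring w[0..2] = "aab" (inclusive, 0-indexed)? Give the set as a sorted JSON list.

CNF form of G:
  S -> B X3 | T0 A | T0 T0
  A -> B X2 | T0 A | T0 T0 | b
  B -> T1 T0 | a
  T0 -> b
  T1 -> a
  X2 -> B T0
  X3 -> B T0

CYK table (by increasing span) (cells [i..j] with 0 ≤ i ≤ j ≤ 2 only):
  [0..0]={B,T1}  "a"  orig:{B}
  [1..1]={B,T1}  "a"  orig:{B}
  [2..2]={A,T0}  "b"  orig:{A}
  [0..1]=∅  "aa"
  [1..2]={B,X2,X3}  "ab"  orig:{B}
  [0..2]={A,S}  "aab"

Original NTs in T[0,2] deriving "aab": ["A", "S"]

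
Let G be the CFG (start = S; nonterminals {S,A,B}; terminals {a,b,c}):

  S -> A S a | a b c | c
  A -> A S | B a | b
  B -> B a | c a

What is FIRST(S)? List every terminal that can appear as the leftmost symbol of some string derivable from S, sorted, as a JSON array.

FIRST sets, iterate to fixpoint:
pass 1:
  A via A→b: +{b}
  B via B→c a: +{c}
  S via S→A S a: +{b}
  S via S→a b c: +{a}
  S via S→c: +{c}
  S: {a,b,c}  A: {b}  B: {c}
pass 2:
  A via A→B a: +{c}
  S: {a,b,c}  A: {b,c}  B: {c}
pass 3: (no change)
  S: {a,b,c}  A: {b,c}  B: {c}

FIRST(S) = ["a", "b", "c"]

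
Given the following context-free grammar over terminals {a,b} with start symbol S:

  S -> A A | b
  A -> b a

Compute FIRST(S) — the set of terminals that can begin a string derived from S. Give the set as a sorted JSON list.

FIRST sets, iterate to fixpoint:
iter 1:
  A via A→b a: +{b}
  S via S→A A: +{b}
  FIRST[S]={b}  FIRST[A]={b}
iter 2: (stable)
  FIRST[S]={b}  FIRST[A]={b}

FIRST(S) = ["b"]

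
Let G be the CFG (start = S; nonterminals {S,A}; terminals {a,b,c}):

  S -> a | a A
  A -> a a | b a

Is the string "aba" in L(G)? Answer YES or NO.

Convert to CNF:
  S -> T0 A | a
  A -> T0 T0 | T1 T0
  T0 -> a
  T1 -> b

Fill CYK table bottom-up:
  [0..0]={S,T0}  "a"  orig:{S}
  [1..1]={T1}  "b"  orig:{}
  [2..2]={S,T0}  "a"  orig:{S}
  [0..1]=∅  "ab"
  [1..2]={A}  "ba"
  [0..2]={S}  "aba"

S ∈ T[0,2] ⇒ YES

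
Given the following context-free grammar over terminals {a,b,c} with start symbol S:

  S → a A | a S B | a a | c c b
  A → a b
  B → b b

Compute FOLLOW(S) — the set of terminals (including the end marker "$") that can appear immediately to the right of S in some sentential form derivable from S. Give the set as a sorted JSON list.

FIRST iteration:
[1]
  A via A→a b: +{a}
  B via B→b b: +{b}
  S via S→a A: +{a}
  S via S→c c b: +{c}
  S: {a,c}  A: {a}  B: {b}
[2] (no change)
  S: {a,c}  A: {a}  B: {b}

Compute FOLLOW by fixpoint:
initialize: $ ∈ FOLLOW(S)
iter 1:
  S→a A: FOLLOW(A) ⊇ FOLLOW(S) ⊇ {$}; new: +{$}
  S→a S B: FOLLOW(S) ⊇ FIRST(B) = {b}; new: +{b}
  S→a S B: FOLLOW(B) ⊇ FOLLOW(S) ⊇ {$,b}; new: +{$,b}
  FOLLOW[S]={$,b}  FOLLOW[A]={$}  FOLLOW[B]={$,b}
iter 2:
  S→a A: FOLLOW(A) ⊇ FOLLOW(S) ⊇ {$,b}; new: +{b}
  FOLLOW[S]={$,b}  FOLLOW[A]={$,b}  FOLLOW[B]={$,b}
iter 3: — fixpoint
  FOLLOW[S]={$,b}  FOLLOW[A]={$,b}  FOLLOW[B]={$,b}

FOLLOW(S) = ["$", "b"]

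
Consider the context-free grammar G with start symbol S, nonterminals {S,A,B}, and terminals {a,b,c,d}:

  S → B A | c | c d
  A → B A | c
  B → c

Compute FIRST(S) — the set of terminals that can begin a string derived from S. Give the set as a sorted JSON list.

FIRST sets, iterate to fixpoint:
pass 1:
  A via A→c: +{c}
  B via B→c: +{c}
  S via S→B A: +{c}
  FIRST[S]={c}  FIRST[A]={c}  FIRST[B]={c}
pass 2: done
  FIRST[S]={c}  FIRST[A]={c}  FIRST[B]={c}

FIRST(S) = ["c"]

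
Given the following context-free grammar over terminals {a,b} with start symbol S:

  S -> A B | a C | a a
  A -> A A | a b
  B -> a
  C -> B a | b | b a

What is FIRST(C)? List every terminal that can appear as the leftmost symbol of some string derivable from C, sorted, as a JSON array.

FIRST iteration:
round 1:
  A via A→a b: +{a}
  B via B→a: +{a}
  C via C→B a: +{a}
  C via C→b: +{b}
  S via S→A B: +{a}
  FIRST[S]={a}  FIRST[A]={a}  FIRST[B]={a}  FIRST[C]={a,b}
round 2: done
  FIRST[S]={a}  FIRST[A]={a}  FIRST[B]={a}  FIRST[C]={a,b}

FIRST(C) = ["a", "b"]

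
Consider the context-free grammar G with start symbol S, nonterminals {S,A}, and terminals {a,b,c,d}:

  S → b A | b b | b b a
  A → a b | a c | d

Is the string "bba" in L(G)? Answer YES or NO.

CNF form of G:
  S -> T1 A | T1 T1 | T1 X3
  A -> T0 T1 | T0 T2 | d
  T0 -> a
  T1 -> b
  T2 -> c
  X3 -> T1 T0

Fill CYK table bottom-up:
  T[0,0] 'b' = {T1}  orig:{}
  T[1,1] 'b' = {T1}  orig:{}
  T[2,2] 'a' = {T0}  orig:{}
  T[0,1] 'bb' = {S}
  T[1,2] 'ba' = {X3}  orig:{}
  T[0,2] 'bba' = {S}

S ∈ T[0,2] ⇒ YES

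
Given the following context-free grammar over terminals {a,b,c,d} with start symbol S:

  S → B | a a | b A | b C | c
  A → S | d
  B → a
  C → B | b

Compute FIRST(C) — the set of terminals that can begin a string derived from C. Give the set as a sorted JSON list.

FIRST iteration:
round 1:
  A via A→d: +{d}
  B via B→a: +{a}
  C via C→B: +{a}
  C via C→b: +{b}
  S via S→B: +{a}
  S via S→b A: +{b}
  S via S→c: +{c}
  FIRST[S]={a,b,c}  FIRST[A]={d}  FIRST[B]={a}  FIRST[C]={a,b}
round 2:
  A via A→S: +{a,b,c}
  FIRST[S]={a,b,c}  FIRST[A]={a,b,c,d}  FIRST[B]={a}  FIRST[C]={a,b}
round 3: — fixpoint
  FIRST[S]={a,b,c}  FIRST[A]={a,b,c,d}  FIRST[B]={a}  FIRST[C]={a,b}

FIRST(C) = ["a", "b"]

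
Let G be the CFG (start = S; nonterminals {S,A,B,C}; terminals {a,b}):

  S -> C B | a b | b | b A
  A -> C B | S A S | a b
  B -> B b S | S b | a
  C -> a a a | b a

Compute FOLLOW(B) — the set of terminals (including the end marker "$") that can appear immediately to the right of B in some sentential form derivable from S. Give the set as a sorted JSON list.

FIRST iteration:
pass 1:
  A via A→a b: +{a}
  B via B→a: +{a}
  C via C→a a a: +{a}
  C via C→b a: +{b}
  S via S→C B: +{a,b}
  S: {a,b}  A: {a}  B: {a}  C: {a,b}
pass 2:
  A via A→C B: +{b}
  B via B→S b: +{b}
  S: {a,b}  A: {a,b}  B: {a,b}  C: {a,b}
pass 3: done
  S: {a,b}  A: {a,b}  B: {a,b}  C: {a,b}

FOLLOW sets:
seed FOLLOW(S) with $
[1]
  A→C B: FOLLOW(C) ⊇ FIRST(B) = {a,b}; new: +{a,b}
  A→S A S: FOLLOW(S) ⊇ FIRST(A) = {a,b}; new: +{a,b}
  A→S A S: FOLLOW(A) ⊇ FIRST(S) = {a,b}; new: +{a,b}
  B→B b S: FOLLOW(B) ⊇ FIRST(b) = {b}; new: +{b}
  S→C B: FOLLOW(B) ⊇ FOLLOW(S) ⊇ {$,a,b}; new: +{$,a}
  S→b A: FOLLOW(A) ⊇ FOLLOW(S) ⊇ {$,a,b}; new: +{$}
  FOLLOW[S]={$,a,b}  FOLLOW[A]={$,a,b}  FOLLOW[B]={$,a,b}  FOLLOW[C]={a,b}
[2] — fixpoint
  FOLLOW[S]={$,a,b}  FOLLOW[A]={$,a,b}  FOLLOW[B]={$,a,b}  FOLLOW[C]={a,b}

FOLLOW(B) = ["$", "a", "b"]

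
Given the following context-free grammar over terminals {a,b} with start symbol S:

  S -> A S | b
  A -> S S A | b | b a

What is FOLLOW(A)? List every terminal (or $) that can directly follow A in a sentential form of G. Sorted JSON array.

Compute FIRST by fixpoint:
iter 1:
  A via A→b: +{b}
  S via S→A S: +{b}
  FIRST[S]={b}  FIRST[A]={b}
iter 2: — fixpoint
  FIRST[S]={b}  FIRST[A]={b}

FOLLOW iteration:
seed FOLLOW(S) with $
pass 1:
  A→S S A: FOLLOW(S) ⊇ FIRST(S) = {b}; new: +{b}
  S→A S: FOLLOW(A) ⊇ FIRST(S) = {b}; new: +{b}
  S: {$,b}  A: {b}
pass 2: (no change)
  S: {$,b}  A: {b}

FOLLOW(A) = ["b"]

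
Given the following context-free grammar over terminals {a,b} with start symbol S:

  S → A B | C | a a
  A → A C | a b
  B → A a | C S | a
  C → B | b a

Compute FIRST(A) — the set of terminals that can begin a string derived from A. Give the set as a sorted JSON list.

FIRST iteration:
round 1:
  A via A→a b: +{a}
  B via B→A a: +{a}
  C via C→B: +{a}
  C via C→b a: +{b}
  S via S→A B: +{a}
  S via S→C: +{b}
  FIRST[S]={a,b}  FIRST[A]={a}  FIRST[B]={a}  FIRST[C]={a,b}
round 2:
  B via B→C S: +{b}
  FIRST[S]={a,b}  FIRST[A]={a}  FIRST[B]={a,b}  FIRST[C]={a,b}
round 3: (stable)
  FIRST[S]={a,b}  FIRST[A]={a}  FIRST[B]={a,b}  FIRST[C]={a,b}

FIRST(A) = ["a"]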